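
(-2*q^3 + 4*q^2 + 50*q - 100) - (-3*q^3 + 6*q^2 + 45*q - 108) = q^3 - 2*q^2 + 5*q + 8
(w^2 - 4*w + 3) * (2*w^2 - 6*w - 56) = 2*w^4 - 14*w^3 - 26*w^2 + 206*w - 168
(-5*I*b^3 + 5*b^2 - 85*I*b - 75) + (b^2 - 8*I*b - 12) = -5*I*b^3 + 6*b^2 - 93*I*b - 87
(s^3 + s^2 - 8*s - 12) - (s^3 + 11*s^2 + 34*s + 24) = -10*s^2 - 42*s - 36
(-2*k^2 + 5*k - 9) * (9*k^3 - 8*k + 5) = -18*k^5 + 45*k^4 - 65*k^3 - 50*k^2 + 97*k - 45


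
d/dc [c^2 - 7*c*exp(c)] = -7*c*exp(c) + 2*c - 7*exp(c)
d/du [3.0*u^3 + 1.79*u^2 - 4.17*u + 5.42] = 9.0*u^2 + 3.58*u - 4.17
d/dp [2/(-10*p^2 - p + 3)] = 2*(20*p + 1)/(10*p^2 + p - 3)^2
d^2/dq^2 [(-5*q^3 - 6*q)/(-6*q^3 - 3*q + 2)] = 6*(126*q^5 + 120*q^4 - 21*q^3 + 114*q^2 + 20*q + 12)/(216*q^9 + 324*q^7 - 216*q^6 + 162*q^5 - 216*q^4 + 99*q^3 - 54*q^2 + 36*q - 8)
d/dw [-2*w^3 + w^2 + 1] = 2*w*(1 - 3*w)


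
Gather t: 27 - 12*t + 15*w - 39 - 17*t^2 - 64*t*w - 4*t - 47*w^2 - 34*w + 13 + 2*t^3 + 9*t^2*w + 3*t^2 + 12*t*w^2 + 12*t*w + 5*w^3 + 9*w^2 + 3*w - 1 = 2*t^3 + t^2*(9*w - 14) + t*(12*w^2 - 52*w - 16) + 5*w^3 - 38*w^2 - 16*w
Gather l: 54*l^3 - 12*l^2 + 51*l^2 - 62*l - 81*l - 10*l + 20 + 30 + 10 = 54*l^3 + 39*l^2 - 153*l + 60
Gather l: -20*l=-20*l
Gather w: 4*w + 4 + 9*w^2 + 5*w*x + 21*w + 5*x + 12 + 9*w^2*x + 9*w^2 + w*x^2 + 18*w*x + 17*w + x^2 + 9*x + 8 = w^2*(9*x + 18) + w*(x^2 + 23*x + 42) + x^2 + 14*x + 24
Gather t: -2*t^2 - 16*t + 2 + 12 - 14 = -2*t^2 - 16*t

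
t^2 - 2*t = t*(t - 2)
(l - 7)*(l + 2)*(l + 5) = l^3 - 39*l - 70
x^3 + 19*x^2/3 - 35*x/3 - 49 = (x - 3)*(x + 7/3)*(x + 7)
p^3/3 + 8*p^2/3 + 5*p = p*(p/3 + 1)*(p + 5)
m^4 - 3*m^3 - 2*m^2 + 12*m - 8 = (m - 2)^2*(m - 1)*(m + 2)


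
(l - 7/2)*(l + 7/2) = l^2 - 49/4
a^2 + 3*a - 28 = (a - 4)*(a + 7)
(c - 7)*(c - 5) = c^2 - 12*c + 35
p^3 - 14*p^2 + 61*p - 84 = (p - 7)*(p - 4)*(p - 3)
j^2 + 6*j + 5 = (j + 1)*(j + 5)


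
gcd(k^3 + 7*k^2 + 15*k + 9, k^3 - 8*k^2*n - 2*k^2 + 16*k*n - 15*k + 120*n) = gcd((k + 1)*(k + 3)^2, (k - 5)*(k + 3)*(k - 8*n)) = k + 3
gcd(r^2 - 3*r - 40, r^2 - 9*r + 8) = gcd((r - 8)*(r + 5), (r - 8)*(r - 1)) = r - 8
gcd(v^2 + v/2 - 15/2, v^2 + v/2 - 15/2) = v^2 + v/2 - 15/2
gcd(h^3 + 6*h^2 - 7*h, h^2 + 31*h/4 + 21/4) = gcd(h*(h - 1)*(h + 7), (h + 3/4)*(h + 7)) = h + 7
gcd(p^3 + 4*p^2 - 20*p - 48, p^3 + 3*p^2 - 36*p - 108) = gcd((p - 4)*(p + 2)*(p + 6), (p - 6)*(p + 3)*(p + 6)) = p + 6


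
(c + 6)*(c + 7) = c^2 + 13*c + 42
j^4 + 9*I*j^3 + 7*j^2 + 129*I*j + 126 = (j - 3*I)*(j - I)*(j + 6*I)*(j + 7*I)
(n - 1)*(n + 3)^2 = n^3 + 5*n^2 + 3*n - 9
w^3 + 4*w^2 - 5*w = w*(w - 1)*(w + 5)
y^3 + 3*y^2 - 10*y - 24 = (y - 3)*(y + 2)*(y + 4)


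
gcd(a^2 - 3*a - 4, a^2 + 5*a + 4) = a + 1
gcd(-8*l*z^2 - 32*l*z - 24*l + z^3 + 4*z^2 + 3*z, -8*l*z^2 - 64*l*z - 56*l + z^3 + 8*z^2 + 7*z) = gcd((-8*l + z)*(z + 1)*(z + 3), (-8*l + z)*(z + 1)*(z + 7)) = -8*l*z - 8*l + z^2 + z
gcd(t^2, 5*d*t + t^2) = t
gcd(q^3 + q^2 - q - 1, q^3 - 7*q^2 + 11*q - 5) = q - 1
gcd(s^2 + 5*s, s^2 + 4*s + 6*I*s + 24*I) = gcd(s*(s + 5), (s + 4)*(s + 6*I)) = 1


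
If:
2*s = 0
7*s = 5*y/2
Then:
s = 0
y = 0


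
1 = 1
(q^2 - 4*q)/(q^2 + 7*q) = (q - 4)/(q + 7)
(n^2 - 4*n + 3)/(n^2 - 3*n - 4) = (-n^2 + 4*n - 3)/(-n^2 + 3*n + 4)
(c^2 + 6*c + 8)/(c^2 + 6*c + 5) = (c^2 + 6*c + 8)/(c^2 + 6*c + 5)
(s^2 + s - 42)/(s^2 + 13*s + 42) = (s - 6)/(s + 6)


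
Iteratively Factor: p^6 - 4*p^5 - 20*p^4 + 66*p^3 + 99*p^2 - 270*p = (p + 3)*(p^5 - 7*p^4 + p^3 + 63*p^2 - 90*p) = (p - 5)*(p + 3)*(p^4 - 2*p^3 - 9*p^2 + 18*p) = (p - 5)*(p - 3)*(p + 3)*(p^3 + p^2 - 6*p) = p*(p - 5)*(p - 3)*(p + 3)*(p^2 + p - 6) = p*(p - 5)*(p - 3)*(p - 2)*(p + 3)*(p + 3)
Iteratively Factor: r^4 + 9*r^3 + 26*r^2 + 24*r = (r + 2)*(r^3 + 7*r^2 + 12*r) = (r + 2)*(r + 3)*(r^2 + 4*r) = (r + 2)*(r + 3)*(r + 4)*(r)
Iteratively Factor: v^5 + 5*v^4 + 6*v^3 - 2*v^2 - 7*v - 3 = (v + 1)*(v^4 + 4*v^3 + 2*v^2 - 4*v - 3) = (v + 1)^2*(v^3 + 3*v^2 - v - 3) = (v + 1)^2*(v + 3)*(v^2 - 1) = (v - 1)*(v + 1)^2*(v + 3)*(v + 1)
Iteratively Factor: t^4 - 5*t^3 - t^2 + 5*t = (t + 1)*(t^3 - 6*t^2 + 5*t) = (t - 5)*(t + 1)*(t^2 - t) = (t - 5)*(t - 1)*(t + 1)*(t)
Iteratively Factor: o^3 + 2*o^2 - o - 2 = (o + 2)*(o^2 - 1) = (o - 1)*(o + 2)*(o + 1)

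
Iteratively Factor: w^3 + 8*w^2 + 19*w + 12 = (w + 1)*(w^2 + 7*w + 12) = (w + 1)*(w + 4)*(w + 3)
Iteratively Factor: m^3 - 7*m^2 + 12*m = (m - 3)*(m^2 - 4*m) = (m - 4)*(m - 3)*(m)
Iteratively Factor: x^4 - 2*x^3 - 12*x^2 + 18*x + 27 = (x - 3)*(x^3 + x^2 - 9*x - 9) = (x - 3)*(x + 3)*(x^2 - 2*x - 3) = (x - 3)^2*(x + 3)*(x + 1)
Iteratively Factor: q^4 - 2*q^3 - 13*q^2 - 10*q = (q - 5)*(q^3 + 3*q^2 + 2*q) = (q - 5)*(q + 1)*(q^2 + 2*q) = q*(q - 5)*(q + 1)*(q + 2)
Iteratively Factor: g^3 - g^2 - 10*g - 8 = (g - 4)*(g^2 + 3*g + 2) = (g - 4)*(g + 2)*(g + 1)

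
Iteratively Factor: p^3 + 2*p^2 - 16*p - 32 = (p + 2)*(p^2 - 16) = (p - 4)*(p + 2)*(p + 4)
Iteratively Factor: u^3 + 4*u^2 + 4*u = (u + 2)*(u^2 + 2*u) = (u + 2)^2*(u)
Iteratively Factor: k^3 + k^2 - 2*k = (k - 1)*(k^2 + 2*k) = (k - 1)*(k + 2)*(k)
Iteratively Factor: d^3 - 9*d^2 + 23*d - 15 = (d - 3)*(d^2 - 6*d + 5) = (d - 3)*(d - 1)*(d - 5)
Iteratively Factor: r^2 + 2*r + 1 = (r + 1)*(r + 1)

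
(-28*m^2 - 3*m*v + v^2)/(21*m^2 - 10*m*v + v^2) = (4*m + v)/(-3*m + v)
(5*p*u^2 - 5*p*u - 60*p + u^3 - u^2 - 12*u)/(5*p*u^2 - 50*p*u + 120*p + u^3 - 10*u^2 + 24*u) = (u + 3)/(u - 6)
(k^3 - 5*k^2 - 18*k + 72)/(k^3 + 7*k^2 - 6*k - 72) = (k - 6)/(k + 6)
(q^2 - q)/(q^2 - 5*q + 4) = q/(q - 4)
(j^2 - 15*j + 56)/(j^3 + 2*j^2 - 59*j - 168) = (j - 7)/(j^2 + 10*j + 21)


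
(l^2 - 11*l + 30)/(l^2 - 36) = (l - 5)/(l + 6)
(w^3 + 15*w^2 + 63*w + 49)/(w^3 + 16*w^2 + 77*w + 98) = (w + 1)/(w + 2)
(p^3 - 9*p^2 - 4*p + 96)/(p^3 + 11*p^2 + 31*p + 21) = (p^2 - 12*p + 32)/(p^2 + 8*p + 7)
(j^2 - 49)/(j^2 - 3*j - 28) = (j + 7)/(j + 4)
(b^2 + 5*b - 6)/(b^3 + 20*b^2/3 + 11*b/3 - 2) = 3*(b - 1)/(3*b^2 + 2*b - 1)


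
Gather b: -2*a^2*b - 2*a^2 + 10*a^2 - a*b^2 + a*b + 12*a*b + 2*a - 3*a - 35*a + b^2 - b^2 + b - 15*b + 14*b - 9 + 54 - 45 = 8*a^2 - a*b^2 - 36*a + b*(-2*a^2 + 13*a)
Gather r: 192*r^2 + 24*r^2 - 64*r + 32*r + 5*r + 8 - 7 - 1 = 216*r^2 - 27*r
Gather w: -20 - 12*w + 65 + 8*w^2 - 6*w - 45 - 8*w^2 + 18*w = 0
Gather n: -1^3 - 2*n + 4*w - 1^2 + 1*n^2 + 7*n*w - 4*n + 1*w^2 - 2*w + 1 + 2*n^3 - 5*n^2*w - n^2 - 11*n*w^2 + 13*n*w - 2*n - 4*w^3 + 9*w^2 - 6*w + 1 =2*n^3 - 5*n^2*w + n*(-11*w^2 + 20*w - 8) - 4*w^3 + 10*w^2 - 4*w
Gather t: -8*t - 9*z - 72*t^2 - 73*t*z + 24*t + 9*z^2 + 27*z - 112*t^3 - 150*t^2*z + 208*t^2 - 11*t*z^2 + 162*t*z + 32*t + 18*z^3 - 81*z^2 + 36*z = -112*t^3 + t^2*(136 - 150*z) + t*(-11*z^2 + 89*z + 48) + 18*z^3 - 72*z^2 + 54*z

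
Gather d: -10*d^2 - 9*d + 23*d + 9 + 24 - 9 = -10*d^2 + 14*d + 24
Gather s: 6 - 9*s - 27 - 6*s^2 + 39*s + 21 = -6*s^2 + 30*s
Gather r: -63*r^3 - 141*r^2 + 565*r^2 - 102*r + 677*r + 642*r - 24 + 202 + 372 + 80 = -63*r^3 + 424*r^2 + 1217*r + 630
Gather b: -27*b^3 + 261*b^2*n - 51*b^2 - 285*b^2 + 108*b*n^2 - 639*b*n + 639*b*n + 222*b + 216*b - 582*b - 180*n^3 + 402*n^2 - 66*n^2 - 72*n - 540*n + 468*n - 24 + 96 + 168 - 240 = -27*b^3 + b^2*(261*n - 336) + b*(108*n^2 - 144) - 180*n^3 + 336*n^2 - 144*n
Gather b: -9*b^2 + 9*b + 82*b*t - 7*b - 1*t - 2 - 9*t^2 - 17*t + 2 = -9*b^2 + b*(82*t + 2) - 9*t^2 - 18*t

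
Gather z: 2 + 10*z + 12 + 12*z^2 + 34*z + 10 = 12*z^2 + 44*z + 24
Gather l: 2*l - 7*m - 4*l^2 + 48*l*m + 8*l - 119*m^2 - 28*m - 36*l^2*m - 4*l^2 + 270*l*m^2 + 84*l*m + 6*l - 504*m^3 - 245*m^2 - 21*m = l^2*(-36*m - 8) + l*(270*m^2 + 132*m + 16) - 504*m^3 - 364*m^2 - 56*m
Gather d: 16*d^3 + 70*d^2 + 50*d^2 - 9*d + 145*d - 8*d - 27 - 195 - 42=16*d^3 + 120*d^2 + 128*d - 264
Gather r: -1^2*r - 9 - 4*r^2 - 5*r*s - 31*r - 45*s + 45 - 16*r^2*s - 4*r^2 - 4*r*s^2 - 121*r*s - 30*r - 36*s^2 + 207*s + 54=r^2*(-16*s - 8) + r*(-4*s^2 - 126*s - 62) - 36*s^2 + 162*s + 90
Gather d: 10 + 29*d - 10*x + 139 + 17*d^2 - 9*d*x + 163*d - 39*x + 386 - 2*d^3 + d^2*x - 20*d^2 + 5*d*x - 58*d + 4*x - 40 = -2*d^3 + d^2*(x - 3) + d*(134 - 4*x) - 45*x + 495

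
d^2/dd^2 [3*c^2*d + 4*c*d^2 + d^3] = 8*c + 6*d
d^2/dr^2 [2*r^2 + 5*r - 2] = 4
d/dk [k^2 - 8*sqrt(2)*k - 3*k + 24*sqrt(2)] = 2*k - 8*sqrt(2) - 3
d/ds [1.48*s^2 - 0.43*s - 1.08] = 2.96*s - 0.43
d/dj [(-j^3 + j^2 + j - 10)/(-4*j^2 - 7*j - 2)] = (4*j^4 + 14*j^3 + 3*j^2 - 84*j - 72)/(16*j^4 + 56*j^3 + 65*j^2 + 28*j + 4)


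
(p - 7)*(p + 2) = p^2 - 5*p - 14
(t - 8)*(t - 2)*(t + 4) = t^3 - 6*t^2 - 24*t + 64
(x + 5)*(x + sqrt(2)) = x^2 + sqrt(2)*x + 5*x + 5*sqrt(2)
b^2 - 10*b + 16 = (b - 8)*(b - 2)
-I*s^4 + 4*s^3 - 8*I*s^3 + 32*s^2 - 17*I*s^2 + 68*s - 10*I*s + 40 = (s + 2)*(s + 5)*(s + 4*I)*(-I*s - I)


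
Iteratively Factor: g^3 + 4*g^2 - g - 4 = (g + 4)*(g^2 - 1) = (g - 1)*(g + 4)*(g + 1)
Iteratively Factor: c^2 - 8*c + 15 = (c - 5)*(c - 3)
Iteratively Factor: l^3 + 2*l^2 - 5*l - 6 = (l - 2)*(l^2 + 4*l + 3) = (l - 2)*(l + 3)*(l + 1)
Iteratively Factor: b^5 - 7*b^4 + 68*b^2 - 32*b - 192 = (b - 3)*(b^4 - 4*b^3 - 12*b^2 + 32*b + 64) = (b - 4)*(b - 3)*(b^3 - 12*b - 16) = (b - 4)^2*(b - 3)*(b^2 + 4*b + 4) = (b - 4)^2*(b - 3)*(b + 2)*(b + 2)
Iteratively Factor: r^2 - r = (r)*(r - 1)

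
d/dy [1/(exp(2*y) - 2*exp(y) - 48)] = 2*(1 - exp(y))*exp(y)/(-exp(2*y) + 2*exp(y) + 48)^2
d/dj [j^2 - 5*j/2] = 2*j - 5/2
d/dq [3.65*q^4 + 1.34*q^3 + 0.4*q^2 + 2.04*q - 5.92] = 14.6*q^3 + 4.02*q^2 + 0.8*q + 2.04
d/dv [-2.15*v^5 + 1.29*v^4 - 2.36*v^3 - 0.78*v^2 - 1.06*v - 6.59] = -10.75*v^4 + 5.16*v^3 - 7.08*v^2 - 1.56*v - 1.06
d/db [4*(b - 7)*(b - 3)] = 8*b - 40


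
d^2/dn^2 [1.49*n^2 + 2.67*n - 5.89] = 2.98000000000000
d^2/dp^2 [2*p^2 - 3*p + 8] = 4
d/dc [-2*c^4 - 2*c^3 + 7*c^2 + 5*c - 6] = -8*c^3 - 6*c^2 + 14*c + 5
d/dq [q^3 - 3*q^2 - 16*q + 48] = 3*q^2 - 6*q - 16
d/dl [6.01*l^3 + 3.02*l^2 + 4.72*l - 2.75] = 18.03*l^2 + 6.04*l + 4.72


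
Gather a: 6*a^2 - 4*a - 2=6*a^2 - 4*a - 2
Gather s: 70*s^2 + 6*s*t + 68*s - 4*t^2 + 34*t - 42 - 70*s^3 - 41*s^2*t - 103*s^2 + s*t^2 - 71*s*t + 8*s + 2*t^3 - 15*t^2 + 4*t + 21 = -70*s^3 + s^2*(-41*t - 33) + s*(t^2 - 65*t + 76) + 2*t^3 - 19*t^2 + 38*t - 21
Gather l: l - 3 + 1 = l - 2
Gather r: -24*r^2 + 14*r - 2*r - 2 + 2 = -24*r^2 + 12*r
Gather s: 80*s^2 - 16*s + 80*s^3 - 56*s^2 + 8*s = 80*s^3 + 24*s^2 - 8*s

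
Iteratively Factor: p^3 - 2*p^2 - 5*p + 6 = (p + 2)*(p^2 - 4*p + 3) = (p - 3)*(p + 2)*(p - 1)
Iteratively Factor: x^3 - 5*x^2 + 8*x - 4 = (x - 2)*(x^2 - 3*x + 2) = (x - 2)^2*(x - 1)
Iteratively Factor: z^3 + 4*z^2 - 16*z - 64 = (z + 4)*(z^2 - 16) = (z + 4)^2*(z - 4)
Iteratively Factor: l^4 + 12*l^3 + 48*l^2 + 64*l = (l + 4)*(l^3 + 8*l^2 + 16*l) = (l + 4)^2*(l^2 + 4*l) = (l + 4)^3*(l)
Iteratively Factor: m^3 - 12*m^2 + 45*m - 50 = (m - 2)*(m^2 - 10*m + 25) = (m - 5)*(m - 2)*(m - 5)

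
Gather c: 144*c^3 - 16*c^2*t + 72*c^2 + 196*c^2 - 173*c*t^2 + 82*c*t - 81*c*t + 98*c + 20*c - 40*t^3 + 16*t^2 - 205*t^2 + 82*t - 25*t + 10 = 144*c^3 + c^2*(268 - 16*t) + c*(-173*t^2 + t + 118) - 40*t^3 - 189*t^2 + 57*t + 10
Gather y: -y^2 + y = -y^2 + y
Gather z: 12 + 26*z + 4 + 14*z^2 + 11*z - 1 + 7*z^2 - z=21*z^2 + 36*z + 15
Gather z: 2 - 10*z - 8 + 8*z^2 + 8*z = 8*z^2 - 2*z - 6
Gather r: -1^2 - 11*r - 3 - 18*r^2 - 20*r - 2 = -18*r^2 - 31*r - 6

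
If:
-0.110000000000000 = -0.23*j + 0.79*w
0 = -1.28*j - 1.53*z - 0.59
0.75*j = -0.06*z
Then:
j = 0.03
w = -0.13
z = -0.41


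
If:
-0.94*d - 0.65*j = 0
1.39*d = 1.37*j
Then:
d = 0.00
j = 0.00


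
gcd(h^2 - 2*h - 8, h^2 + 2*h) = h + 2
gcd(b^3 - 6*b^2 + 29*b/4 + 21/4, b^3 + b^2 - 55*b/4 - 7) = b^2 - 3*b - 7/4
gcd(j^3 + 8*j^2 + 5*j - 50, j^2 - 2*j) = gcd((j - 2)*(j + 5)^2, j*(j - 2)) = j - 2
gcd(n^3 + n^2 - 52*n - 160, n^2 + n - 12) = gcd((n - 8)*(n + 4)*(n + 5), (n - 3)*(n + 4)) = n + 4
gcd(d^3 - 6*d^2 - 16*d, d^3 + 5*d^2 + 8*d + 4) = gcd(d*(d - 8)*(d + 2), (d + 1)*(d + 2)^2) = d + 2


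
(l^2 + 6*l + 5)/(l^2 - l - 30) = (l + 1)/(l - 6)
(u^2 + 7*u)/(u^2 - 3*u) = (u + 7)/(u - 3)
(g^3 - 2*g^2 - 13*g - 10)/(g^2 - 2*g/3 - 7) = 3*(-g^3 + 2*g^2 + 13*g + 10)/(-3*g^2 + 2*g + 21)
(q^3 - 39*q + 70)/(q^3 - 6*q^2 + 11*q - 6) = (q^2 + 2*q - 35)/(q^2 - 4*q + 3)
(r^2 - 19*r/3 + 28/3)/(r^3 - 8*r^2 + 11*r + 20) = (r - 7/3)/(r^2 - 4*r - 5)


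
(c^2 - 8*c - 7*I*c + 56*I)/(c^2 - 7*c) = (c^2 - 8*c - 7*I*c + 56*I)/(c*(c - 7))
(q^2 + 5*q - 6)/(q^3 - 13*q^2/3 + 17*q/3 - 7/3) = 3*(q + 6)/(3*q^2 - 10*q + 7)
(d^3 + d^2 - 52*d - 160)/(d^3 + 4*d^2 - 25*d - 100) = (d - 8)/(d - 5)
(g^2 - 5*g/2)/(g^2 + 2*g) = (g - 5/2)/(g + 2)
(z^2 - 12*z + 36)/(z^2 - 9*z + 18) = (z - 6)/(z - 3)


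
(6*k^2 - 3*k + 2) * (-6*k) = -36*k^3 + 18*k^2 - 12*k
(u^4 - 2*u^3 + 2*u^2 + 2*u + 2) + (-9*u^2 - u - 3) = u^4 - 2*u^3 - 7*u^2 + u - 1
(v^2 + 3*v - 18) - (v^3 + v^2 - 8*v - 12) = -v^3 + 11*v - 6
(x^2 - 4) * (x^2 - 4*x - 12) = x^4 - 4*x^3 - 16*x^2 + 16*x + 48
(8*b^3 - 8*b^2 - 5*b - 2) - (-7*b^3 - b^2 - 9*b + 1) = 15*b^3 - 7*b^2 + 4*b - 3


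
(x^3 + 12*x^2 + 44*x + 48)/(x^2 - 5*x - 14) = (x^2 + 10*x + 24)/(x - 7)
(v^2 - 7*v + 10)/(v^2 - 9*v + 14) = (v - 5)/(v - 7)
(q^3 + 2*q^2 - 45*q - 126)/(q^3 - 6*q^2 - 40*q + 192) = (q^2 - 4*q - 21)/(q^2 - 12*q + 32)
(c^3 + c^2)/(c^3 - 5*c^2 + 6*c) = c*(c + 1)/(c^2 - 5*c + 6)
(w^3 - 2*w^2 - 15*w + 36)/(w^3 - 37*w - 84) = (w^2 - 6*w + 9)/(w^2 - 4*w - 21)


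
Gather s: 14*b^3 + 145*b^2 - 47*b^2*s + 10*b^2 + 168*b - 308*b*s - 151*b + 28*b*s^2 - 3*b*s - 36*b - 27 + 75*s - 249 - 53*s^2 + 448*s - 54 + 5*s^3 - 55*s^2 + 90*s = 14*b^3 + 155*b^2 - 19*b + 5*s^3 + s^2*(28*b - 108) + s*(-47*b^2 - 311*b + 613) - 330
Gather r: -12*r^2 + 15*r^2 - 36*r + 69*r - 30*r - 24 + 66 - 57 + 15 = 3*r^2 + 3*r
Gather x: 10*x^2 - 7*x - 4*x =10*x^2 - 11*x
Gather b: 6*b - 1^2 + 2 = 6*b + 1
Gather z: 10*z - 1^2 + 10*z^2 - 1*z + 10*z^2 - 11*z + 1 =20*z^2 - 2*z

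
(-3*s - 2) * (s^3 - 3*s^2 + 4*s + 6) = -3*s^4 + 7*s^3 - 6*s^2 - 26*s - 12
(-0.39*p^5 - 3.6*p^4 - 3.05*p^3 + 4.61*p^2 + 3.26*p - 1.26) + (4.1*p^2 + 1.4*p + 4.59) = -0.39*p^5 - 3.6*p^4 - 3.05*p^3 + 8.71*p^2 + 4.66*p + 3.33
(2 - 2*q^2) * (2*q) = -4*q^3 + 4*q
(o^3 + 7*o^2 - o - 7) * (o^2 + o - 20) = o^5 + 8*o^4 - 14*o^3 - 148*o^2 + 13*o + 140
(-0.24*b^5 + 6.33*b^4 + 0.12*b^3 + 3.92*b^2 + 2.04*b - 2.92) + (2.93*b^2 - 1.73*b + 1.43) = -0.24*b^5 + 6.33*b^4 + 0.12*b^3 + 6.85*b^2 + 0.31*b - 1.49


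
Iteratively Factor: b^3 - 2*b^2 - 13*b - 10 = (b + 2)*(b^2 - 4*b - 5) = (b - 5)*(b + 2)*(b + 1)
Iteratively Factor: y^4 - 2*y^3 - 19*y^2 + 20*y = (y - 1)*(y^3 - y^2 - 20*y) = (y - 1)*(y + 4)*(y^2 - 5*y) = (y - 5)*(y - 1)*(y + 4)*(y)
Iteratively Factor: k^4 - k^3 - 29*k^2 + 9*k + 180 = (k + 4)*(k^3 - 5*k^2 - 9*k + 45) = (k - 3)*(k + 4)*(k^2 - 2*k - 15) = (k - 5)*(k - 3)*(k + 4)*(k + 3)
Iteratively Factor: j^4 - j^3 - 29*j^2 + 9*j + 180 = (j - 3)*(j^3 + 2*j^2 - 23*j - 60) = (j - 3)*(j + 4)*(j^2 - 2*j - 15) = (j - 5)*(j - 3)*(j + 4)*(j + 3)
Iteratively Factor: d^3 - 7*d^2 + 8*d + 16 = (d - 4)*(d^2 - 3*d - 4) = (d - 4)*(d + 1)*(d - 4)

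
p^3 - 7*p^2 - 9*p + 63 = (p - 7)*(p - 3)*(p + 3)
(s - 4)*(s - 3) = s^2 - 7*s + 12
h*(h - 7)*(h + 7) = h^3 - 49*h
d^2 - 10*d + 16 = (d - 8)*(d - 2)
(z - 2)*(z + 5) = z^2 + 3*z - 10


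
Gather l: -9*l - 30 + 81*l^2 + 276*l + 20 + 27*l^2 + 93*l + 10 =108*l^2 + 360*l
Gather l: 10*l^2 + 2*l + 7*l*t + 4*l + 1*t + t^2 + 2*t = 10*l^2 + l*(7*t + 6) + t^2 + 3*t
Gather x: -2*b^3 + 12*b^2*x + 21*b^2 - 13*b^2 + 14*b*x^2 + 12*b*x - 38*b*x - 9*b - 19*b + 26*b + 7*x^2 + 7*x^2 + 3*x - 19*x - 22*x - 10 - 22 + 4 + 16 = -2*b^3 + 8*b^2 - 2*b + x^2*(14*b + 14) + x*(12*b^2 - 26*b - 38) - 12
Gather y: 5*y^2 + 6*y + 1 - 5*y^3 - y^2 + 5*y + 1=-5*y^3 + 4*y^2 + 11*y + 2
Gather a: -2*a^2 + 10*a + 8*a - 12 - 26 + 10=-2*a^2 + 18*a - 28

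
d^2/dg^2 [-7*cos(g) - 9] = 7*cos(g)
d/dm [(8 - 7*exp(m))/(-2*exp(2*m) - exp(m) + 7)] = (-(4*exp(m) + 1)*(7*exp(m) - 8) + 14*exp(2*m) + 7*exp(m) - 49)*exp(m)/(2*exp(2*m) + exp(m) - 7)^2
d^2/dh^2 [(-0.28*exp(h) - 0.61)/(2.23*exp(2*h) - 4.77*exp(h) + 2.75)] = (-1.392412*exp(4*h) - 15.112264*exp(3*h) + 29.768493*exp(2*h) - 2.58886899999999*exp(h) - 10.119175)*exp(h)/(11.089567*exp(6*h) - 71.162199*exp(5*h) + 193.243326*exp(4*h) - 284.043483*exp(3*h) + 238.30455*exp(2*h) - 108.219375*exp(h) + 20.796875)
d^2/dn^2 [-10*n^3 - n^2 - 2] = -60*n - 2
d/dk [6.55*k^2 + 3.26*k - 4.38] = 13.1*k + 3.26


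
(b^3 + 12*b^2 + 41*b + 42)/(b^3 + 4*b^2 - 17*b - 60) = (b^2 + 9*b + 14)/(b^2 + b - 20)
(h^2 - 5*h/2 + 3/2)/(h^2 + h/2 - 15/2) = (2*h^2 - 5*h + 3)/(2*h^2 + h - 15)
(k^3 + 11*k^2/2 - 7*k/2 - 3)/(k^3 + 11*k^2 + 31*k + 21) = (2*k^3 + 11*k^2 - 7*k - 6)/(2*(k^3 + 11*k^2 + 31*k + 21))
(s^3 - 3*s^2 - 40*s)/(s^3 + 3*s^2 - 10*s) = (s - 8)/(s - 2)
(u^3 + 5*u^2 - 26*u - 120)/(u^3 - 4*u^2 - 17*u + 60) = (u + 6)/(u - 3)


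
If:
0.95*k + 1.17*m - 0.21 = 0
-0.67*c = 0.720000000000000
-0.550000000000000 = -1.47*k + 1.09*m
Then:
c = -1.07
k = 0.32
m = -0.08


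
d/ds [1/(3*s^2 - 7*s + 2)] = (7 - 6*s)/(3*s^2 - 7*s + 2)^2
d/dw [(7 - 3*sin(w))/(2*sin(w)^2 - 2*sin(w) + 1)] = (6*sin(w)^2 - 28*sin(w) + 11)*cos(w)/(-2*sin(w) - cos(2*w) + 2)^2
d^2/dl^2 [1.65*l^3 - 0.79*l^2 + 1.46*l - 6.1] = 9.9*l - 1.58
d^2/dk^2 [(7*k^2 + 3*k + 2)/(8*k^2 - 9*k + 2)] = 8*(174*k^3 + 12*k^2 - 144*k + 53)/(512*k^6 - 1728*k^5 + 2328*k^4 - 1593*k^3 + 582*k^2 - 108*k + 8)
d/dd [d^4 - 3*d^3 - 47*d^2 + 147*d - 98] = 4*d^3 - 9*d^2 - 94*d + 147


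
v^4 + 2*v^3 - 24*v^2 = v^2*(v - 4)*(v + 6)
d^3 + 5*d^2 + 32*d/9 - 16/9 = (d - 1/3)*(d + 4/3)*(d + 4)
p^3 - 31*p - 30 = (p - 6)*(p + 1)*(p + 5)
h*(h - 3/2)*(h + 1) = h^3 - h^2/2 - 3*h/2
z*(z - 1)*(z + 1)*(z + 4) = z^4 + 4*z^3 - z^2 - 4*z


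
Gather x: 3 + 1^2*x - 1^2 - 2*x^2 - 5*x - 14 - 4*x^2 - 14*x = -6*x^2 - 18*x - 12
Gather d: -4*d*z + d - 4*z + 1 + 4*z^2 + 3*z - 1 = d*(1 - 4*z) + 4*z^2 - z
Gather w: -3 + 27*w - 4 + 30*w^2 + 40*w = 30*w^2 + 67*w - 7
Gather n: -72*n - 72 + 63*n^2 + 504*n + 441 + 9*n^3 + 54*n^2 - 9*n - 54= 9*n^3 + 117*n^2 + 423*n + 315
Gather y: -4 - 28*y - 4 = -28*y - 8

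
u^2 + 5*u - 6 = (u - 1)*(u + 6)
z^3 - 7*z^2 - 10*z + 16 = (z - 8)*(z - 1)*(z + 2)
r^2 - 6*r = r*(r - 6)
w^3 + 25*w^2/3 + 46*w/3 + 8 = (w + 1)*(w + 4/3)*(w + 6)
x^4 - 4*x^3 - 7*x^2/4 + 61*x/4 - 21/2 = (x - 7/2)*(x - 3/2)*(x - 1)*(x + 2)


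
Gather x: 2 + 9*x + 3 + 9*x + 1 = 18*x + 6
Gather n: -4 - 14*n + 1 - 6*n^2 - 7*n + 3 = -6*n^2 - 21*n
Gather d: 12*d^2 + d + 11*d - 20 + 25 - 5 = 12*d^2 + 12*d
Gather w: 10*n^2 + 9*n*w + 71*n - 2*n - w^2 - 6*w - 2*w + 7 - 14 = 10*n^2 + 69*n - w^2 + w*(9*n - 8) - 7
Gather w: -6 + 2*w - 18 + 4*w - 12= 6*w - 36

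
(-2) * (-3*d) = 6*d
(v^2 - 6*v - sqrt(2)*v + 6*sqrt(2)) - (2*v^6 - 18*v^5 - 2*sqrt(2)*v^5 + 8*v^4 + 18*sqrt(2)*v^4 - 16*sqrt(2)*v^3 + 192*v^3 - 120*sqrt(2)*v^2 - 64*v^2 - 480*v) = -2*v^6 + 2*sqrt(2)*v^5 + 18*v^5 - 18*sqrt(2)*v^4 - 8*v^4 - 192*v^3 + 16*sqrt(2)*v^3 + 65*v^2 + 120*sqrt(2)*v^2 - sqrt(2)*v + 474*v + 6*sqrt(2)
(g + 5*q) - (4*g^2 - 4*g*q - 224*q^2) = -4*g^2 + 4*g*q + g + 224*q^2 + 5*q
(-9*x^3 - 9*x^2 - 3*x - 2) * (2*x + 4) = -18*x^4 - 54*x^3 - 42*x^2 - 16*x - 8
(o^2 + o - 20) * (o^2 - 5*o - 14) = o^4 - 4*o^3 - 39*o^2 + 86*o + 280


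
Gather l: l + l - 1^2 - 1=2*l - 2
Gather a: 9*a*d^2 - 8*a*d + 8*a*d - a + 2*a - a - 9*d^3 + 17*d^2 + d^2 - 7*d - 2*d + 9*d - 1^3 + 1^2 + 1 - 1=9*a*d^2 - 9*d^3 + 18*d^2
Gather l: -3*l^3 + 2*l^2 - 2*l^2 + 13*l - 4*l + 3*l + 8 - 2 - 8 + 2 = -3*l^3 + 12*l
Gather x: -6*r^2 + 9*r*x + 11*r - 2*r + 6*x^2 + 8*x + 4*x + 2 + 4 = -6*r^2 + 9*r + 6*x^2 + x*(9*r + 12) + 6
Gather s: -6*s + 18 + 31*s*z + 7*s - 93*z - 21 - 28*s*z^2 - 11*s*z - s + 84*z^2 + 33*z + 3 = s*(-28*z^2 + 20*z) + 84*z^2 - 60*z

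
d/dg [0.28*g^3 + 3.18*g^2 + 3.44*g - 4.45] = 0.84*g^2 + 6.36*g + 3.44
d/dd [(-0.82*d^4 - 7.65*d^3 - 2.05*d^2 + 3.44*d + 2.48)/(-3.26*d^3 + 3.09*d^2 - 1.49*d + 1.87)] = (2.6732*d^6 - 5.06759999999998*d^5 - 26.6561*d^4 + 39.0922*d^3 - 26.2372*d^2 - 22.9934*d + 10.128)/(10.6276*d^6 - 20.1468*d^5 + 19.2629*d^4 - 21.4006*d^3 + 13.7767*d^2 - 5.5726*d + 3.4969)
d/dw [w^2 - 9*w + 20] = 2*w - 9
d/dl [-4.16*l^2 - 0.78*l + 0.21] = -8.32*l - 0.78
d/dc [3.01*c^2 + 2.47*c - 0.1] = 6.02*c + 2.47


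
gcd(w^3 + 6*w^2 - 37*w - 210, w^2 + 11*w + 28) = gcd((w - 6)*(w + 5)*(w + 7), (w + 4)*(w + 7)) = w + 7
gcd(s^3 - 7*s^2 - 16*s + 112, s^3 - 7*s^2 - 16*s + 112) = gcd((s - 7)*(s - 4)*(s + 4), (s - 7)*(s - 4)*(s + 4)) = s^3 - 7*s^2 - 16*s + 112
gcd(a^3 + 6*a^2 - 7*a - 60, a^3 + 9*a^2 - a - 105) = a^2 + 2*a - 15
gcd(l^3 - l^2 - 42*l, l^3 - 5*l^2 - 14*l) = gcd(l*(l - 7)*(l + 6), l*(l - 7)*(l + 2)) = l^2 - 7*l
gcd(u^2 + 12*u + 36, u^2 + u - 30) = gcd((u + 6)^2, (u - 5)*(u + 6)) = u + 6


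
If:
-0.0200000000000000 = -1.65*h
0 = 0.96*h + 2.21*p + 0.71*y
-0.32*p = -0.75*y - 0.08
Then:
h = 0.01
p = 0.03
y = -0.10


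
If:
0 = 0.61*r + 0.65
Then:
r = -1.07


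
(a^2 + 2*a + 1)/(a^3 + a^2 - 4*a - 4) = (a + 1)/(a^2 - 4)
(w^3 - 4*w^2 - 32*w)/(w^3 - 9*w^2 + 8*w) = (w + 4)/(w - 1)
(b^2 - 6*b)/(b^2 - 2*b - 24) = b/(b + 4)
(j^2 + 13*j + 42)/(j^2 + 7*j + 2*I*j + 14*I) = (j + 6)/(j + 2*I)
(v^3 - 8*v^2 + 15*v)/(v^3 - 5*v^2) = (v - 3)/v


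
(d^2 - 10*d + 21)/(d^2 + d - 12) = (d - 7)/(d + 4)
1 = 1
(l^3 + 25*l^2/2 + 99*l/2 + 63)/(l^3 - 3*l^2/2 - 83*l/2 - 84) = (l + 6)/(l - 8)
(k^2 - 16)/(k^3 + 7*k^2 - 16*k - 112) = 1/(k + 7)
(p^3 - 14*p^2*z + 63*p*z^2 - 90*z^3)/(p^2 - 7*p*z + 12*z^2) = (-p^2 + 11*p*z - 30*z^2)/(-p + 4*z)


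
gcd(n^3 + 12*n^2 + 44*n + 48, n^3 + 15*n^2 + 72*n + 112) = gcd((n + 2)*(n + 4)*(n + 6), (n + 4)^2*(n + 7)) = n + 4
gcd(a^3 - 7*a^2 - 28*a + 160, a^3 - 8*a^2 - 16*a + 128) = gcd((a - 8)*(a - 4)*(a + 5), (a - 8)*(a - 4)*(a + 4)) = a^2 - 12*a + 32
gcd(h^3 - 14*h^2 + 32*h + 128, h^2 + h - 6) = 1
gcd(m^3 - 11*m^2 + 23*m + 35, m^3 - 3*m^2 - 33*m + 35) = m - 7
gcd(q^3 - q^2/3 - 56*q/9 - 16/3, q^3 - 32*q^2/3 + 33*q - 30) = q - 3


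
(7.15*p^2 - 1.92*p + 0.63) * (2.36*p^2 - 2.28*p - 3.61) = 16.874*p^4 - 20.8332*p^3 - 19.9471*p^2 + 5.4948*p - 2.2743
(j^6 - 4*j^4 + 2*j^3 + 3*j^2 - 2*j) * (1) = j^6 - 4*j^4 + 2*j^3 + 3*j^2 - 2*j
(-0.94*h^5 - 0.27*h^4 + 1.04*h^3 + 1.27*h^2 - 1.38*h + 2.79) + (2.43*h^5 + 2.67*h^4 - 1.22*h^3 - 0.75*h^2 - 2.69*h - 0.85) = 1.49*h^5 + 2.4*h^4 - 0.18*h^3 + 0.52*h^2 - 4.07*h + 1.94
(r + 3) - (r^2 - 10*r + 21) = -r^2 + 11*r - 18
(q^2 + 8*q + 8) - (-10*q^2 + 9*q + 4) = 11*q^2 - q + 4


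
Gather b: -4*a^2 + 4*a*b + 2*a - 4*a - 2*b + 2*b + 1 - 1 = -4*a^2 + 4*a*b - 2*a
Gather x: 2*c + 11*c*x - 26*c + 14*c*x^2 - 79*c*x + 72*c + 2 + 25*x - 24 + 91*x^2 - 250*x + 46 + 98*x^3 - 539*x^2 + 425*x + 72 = 48*c + 98*x^3 + x^2*(14*c - 448) + x*(200 - 68*c) + 96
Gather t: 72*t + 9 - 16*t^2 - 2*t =-16*t^2 + 70*t + 9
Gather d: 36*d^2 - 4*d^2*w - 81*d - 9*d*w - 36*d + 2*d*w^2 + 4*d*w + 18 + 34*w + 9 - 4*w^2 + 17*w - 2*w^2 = d^2*(36 - 4*w) + d*(2*w^2 - 5*w - 117) - 6*w^2 + 51*w + 27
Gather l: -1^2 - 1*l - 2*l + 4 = 3 - 3*l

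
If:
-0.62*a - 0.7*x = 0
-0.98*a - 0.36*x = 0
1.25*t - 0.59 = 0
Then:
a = 0.00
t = 0.47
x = 0.00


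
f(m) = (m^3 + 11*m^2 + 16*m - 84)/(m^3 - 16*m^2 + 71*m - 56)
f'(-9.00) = -0.02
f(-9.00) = 0.02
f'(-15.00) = -0.02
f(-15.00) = 0.15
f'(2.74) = 2.29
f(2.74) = 1.62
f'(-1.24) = 0.39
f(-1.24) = 0.52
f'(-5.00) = 0.03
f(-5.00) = 0.01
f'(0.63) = 10.16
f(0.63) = 3.99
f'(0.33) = 3.32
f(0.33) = 2.26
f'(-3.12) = 0.10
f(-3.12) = 0.12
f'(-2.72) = 0.14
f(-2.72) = 0.17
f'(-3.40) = 0.09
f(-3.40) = 0.10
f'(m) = (-3*m^2 + 32*m - 71)*(m^3 + 11*m^2 + 16*m - 84)/(m^3 - 16*m^2 + 71*m - 56)^2 + (3*m^2 + 22*m + 16)/(m^3 - 16*m^2 + 71*m - 56) = (-27*m^4 + 110*m^3 + 1121*m^2 - 3920*m + 5068)/(m^6 - 32*m^5 + 398*m^4 - 2384*m^3 + 6833*m^2 - 7952*m + 3136)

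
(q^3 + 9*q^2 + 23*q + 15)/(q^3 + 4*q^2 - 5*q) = (q^2 + 4*q + 3)/(q*(q - 1))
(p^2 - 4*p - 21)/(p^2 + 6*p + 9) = (p - 7)/(p + 3)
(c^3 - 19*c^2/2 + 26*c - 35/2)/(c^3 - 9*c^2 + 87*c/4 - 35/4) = 2*(c - 1)/(2*c - 1)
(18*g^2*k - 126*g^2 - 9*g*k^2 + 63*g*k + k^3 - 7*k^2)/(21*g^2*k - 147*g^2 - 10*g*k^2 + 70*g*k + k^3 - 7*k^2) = (6*g - k)/(7*g - k)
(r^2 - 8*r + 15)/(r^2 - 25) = (r - 3)/(r + 5)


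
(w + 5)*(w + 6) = w^2 + 11*w + 30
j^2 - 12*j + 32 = (j - 8)*(j - 4)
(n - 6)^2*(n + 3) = n^3 - 9*n^2 + 108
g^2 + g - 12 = (g - 3)*(g + 4)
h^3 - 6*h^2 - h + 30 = (h - 5)*(h - 3)*(h + 2)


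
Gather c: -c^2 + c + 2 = -c^2 + c + 2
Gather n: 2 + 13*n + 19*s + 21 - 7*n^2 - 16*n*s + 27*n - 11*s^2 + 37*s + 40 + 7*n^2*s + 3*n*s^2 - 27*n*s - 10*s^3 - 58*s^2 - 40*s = n^2*(7*s - 7) + n*(3*s^2 - 43*s + 40) - 10*s^3 - 69*s^2 + 16*s + 63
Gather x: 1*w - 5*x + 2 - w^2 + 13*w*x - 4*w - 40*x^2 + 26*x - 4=-w^2 - 3*w - 40*x^2 + x*(13*w + 21) - 2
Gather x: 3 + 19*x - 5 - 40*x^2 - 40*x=-40*x^2 - 21*x - 2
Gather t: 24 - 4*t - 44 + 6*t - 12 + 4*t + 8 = 6*t - 24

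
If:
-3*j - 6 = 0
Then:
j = -2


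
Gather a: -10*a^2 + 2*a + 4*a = -10*a^2 + 6*a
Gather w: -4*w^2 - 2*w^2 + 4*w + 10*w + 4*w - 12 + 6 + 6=-6*w^2 + 18*w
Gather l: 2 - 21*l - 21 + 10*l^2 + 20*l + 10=10*l^2 - l - 9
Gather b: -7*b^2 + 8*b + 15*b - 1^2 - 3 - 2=-7*b^2 + 23*b - 6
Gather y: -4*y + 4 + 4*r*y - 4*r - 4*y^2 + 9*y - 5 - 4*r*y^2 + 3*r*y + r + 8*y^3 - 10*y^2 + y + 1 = -3*r + 8*y^3 + y^2*(-4*r - 14) + y*(7*r + 6)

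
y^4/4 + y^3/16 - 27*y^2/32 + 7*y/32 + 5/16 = (y/4 + 1/2)*(y - 5/4)*(y - 1)*(y + 1/2)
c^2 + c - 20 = (c - 4)*(c + 5)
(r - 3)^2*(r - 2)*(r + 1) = r^4 - 7*r^3 + 13*r^2 + 3*r - 18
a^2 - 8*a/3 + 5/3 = (a - 5/3)*(a - 1)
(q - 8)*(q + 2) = q^2 - 6*q - 16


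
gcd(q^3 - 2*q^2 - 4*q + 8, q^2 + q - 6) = q - 2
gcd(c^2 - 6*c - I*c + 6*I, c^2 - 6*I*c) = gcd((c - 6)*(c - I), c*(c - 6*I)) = 1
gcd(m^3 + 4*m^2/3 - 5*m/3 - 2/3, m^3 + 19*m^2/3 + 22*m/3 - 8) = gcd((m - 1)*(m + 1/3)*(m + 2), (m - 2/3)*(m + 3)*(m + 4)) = 1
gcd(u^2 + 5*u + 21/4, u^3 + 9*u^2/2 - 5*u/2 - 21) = u + 7/2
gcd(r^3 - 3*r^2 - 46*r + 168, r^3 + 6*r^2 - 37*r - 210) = r^2 + r - 42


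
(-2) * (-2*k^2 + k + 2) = 4*k^2 - 2*k - 4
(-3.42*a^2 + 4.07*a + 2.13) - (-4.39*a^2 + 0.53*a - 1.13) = 0.97*a^2 + 3.54*a + 3.26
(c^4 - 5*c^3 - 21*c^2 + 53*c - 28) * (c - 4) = c^5 - 9*c^4 - c^3 + 137*c^2 - 240*c + 112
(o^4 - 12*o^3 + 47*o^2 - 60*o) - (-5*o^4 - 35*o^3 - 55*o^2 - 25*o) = 6*o^4 + 23*o^3 + 102*o^2 - 35*o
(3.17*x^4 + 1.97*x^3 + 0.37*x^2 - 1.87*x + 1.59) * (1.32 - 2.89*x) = -9.1613*x^5 - 1.5089*x^4 + 1.5311*x^3 + 5.8927*x^2 - 7.0635*x + 2.0988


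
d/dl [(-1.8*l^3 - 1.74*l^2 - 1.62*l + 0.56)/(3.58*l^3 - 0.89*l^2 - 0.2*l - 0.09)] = (7.8312*l^4 + 12.3192*l^3 - 6.6222*l^2 + 1.31*l + 0.2578)/(12.8164*l^6 - 6.3724*l^5 - 0.6399*l^4 - 0.2884*l^3 + 0.2002*l^2 + 0.036*l + 0.0081)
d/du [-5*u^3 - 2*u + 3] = -15*u^2 - 2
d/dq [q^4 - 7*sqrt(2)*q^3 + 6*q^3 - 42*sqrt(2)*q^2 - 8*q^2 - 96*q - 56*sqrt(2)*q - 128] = 4*q^3 - 21*sqrt(2)*q^2 + 18*q^2 - 84*sqrt(2)*q - 16*q - 96 - 56*sqrt(2)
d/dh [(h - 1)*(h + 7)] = 2*h + 6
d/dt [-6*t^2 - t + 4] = -12*t - 1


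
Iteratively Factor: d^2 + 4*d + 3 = (d + 3)*(d + 1)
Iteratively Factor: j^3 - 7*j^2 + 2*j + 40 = (j - 4)*(j^2 - 3*j - 10) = (j - 4)*(j + 2)*(j - 5)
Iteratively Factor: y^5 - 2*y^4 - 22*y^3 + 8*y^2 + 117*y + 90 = (y - 3)*(y^4 + y^3 - 19*y^2 - 49*y - 30) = (y - 3)*(y + 2)*(y^3 - y^2 - 17*y - 15) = (y - 3)*(y + 1)*(y + 2)*(y^2 - 2*y - 15) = (y - 5)*(y - 3)*(y + 1)*(y + 2)*(y + 3)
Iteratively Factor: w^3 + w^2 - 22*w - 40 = (w - 5)*(w^2 + 6*w + 8) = (w - 5)*(w + 4)*(w + 2)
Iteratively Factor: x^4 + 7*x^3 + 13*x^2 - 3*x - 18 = (x + 3)*(x^3 + 4*x^2 + x - 6) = (x + 3)^2*(x^2 + x - 2) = (x - 1)*(x + 3)^2*(x + 2)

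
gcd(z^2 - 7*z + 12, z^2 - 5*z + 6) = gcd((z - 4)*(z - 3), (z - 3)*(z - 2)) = z - 3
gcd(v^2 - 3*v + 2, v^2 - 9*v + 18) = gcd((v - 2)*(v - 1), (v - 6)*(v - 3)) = 1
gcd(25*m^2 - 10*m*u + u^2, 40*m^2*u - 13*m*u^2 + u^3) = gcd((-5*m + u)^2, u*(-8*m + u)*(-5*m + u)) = -5*m + u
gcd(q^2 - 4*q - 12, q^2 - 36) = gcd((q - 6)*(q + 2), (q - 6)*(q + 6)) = q - 6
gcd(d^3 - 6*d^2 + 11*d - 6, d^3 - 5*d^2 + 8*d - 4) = d^2 - 3*d + 2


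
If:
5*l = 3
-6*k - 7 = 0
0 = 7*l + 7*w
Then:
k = -7/6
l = 3/5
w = -3/5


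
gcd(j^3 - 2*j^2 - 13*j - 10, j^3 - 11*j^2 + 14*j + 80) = j^2 - 3*j - 10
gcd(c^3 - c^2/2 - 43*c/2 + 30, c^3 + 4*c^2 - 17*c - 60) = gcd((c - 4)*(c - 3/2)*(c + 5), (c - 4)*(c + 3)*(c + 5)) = c^2 + c - 20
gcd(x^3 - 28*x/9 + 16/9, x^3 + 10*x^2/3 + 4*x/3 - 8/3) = x^2 + 4*x/3 - 4/3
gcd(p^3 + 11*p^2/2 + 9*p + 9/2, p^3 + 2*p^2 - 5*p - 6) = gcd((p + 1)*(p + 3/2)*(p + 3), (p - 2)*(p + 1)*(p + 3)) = p^2 + 4*p + 3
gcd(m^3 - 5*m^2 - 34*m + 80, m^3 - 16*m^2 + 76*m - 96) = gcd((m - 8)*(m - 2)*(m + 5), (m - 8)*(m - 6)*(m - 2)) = m^2 - 10*m + 16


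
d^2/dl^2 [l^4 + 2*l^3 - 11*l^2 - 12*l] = 12*l^2 + 12*l - 22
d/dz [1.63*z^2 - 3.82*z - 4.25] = 3.26*z - 3.82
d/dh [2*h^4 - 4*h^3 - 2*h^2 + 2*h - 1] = 8*h^3 - 12*h^2 - 4*h + 2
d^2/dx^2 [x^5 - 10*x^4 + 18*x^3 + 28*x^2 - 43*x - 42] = 20*x^3 - 120*x^2 + 108*x + 56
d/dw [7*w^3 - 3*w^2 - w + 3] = 21*w^2 - 6*w - 1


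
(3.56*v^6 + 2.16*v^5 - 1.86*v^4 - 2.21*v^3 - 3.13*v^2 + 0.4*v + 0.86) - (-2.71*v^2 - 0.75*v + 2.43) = 3.56*v^6 + 2.16*v^5 - 1.86*v^4 - 2.21*v^3 - 0.42*v^2 + 1.15*v - 1.57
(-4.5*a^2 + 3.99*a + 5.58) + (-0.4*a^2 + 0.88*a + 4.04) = -4.9*a^2 + 4.87*a + 9.62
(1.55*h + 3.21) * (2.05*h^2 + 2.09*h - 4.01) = 3.1775*h^3 + 9.82*h^2 + 0.4934*h - 12.8721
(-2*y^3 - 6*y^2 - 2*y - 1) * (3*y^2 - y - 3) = -6*y^5 - 16*y^4 + 6*y^3 + 17*y^2 + 7*y + 3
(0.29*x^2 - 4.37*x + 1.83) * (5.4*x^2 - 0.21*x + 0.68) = 1.566*x^4 - 23.6589*x^3 + 10.9969*x^2 - 3.3559*x + 1.2444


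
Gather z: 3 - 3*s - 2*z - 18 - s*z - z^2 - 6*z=-3*s - z^2 + z*(-s - 8) - 15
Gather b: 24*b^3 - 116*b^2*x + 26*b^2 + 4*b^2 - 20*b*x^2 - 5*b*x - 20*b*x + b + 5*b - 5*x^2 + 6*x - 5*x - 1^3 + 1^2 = 24*b^3 + b^2*(30 - 116*x) + b*(-20*x^2 - 25*x + 6) - 5*x^2 + x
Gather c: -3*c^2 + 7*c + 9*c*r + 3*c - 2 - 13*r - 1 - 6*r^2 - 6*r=-3*c^2 + c*(9*r + 10) - 6*r^2 - 19*r - 3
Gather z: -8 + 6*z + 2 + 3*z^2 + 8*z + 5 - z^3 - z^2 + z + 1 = -z^3 + 2*z^2 + 15*z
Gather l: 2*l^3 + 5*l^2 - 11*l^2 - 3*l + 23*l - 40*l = 2*l^3 - 6*l^2 - 20*l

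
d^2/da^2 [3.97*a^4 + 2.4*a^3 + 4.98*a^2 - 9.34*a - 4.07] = 47.64*a^2 + 14.4*a + 9.96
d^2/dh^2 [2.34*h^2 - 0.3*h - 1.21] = 4.68000000000000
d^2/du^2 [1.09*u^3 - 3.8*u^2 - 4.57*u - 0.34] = 6.54*u - 7.6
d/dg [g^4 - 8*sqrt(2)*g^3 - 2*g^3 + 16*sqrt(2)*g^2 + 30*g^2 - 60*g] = 4*g^3 - 24*sqrt(2)*g^2 - 6*g^2 + 32*sqrt(2)*g + 60*g - 60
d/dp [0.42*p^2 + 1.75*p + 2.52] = 0.84*p + 1.75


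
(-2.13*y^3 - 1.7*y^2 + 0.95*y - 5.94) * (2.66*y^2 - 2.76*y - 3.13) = -5.6658*y^5 + 1.3568*y^4 + 13.8859*y^3 - 13.1014*y^2 + 13.4209*y + 18.5922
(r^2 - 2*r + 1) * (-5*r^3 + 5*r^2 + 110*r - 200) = -5*r^5 + 15*r^4 + 95*r^3 - 415*r^2 + 510*r - 200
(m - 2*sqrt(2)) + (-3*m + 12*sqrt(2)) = -2*m + 10*sqrt(2)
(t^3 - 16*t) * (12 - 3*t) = -3*t^4 + 12*t^3 + 48*t^2 - 192*t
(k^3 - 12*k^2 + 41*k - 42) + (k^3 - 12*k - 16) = 2*k^3 - 12*k^2 + 29*k - 58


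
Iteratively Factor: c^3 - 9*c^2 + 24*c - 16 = (c - 4)*(c^2 - 5*c + 4) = (c - 4)*(c - 1)*(c - 4)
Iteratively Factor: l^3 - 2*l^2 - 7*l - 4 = (l + 1)*(l^2 - 3*l - 4) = (l - 4)*(l + 1)*(l + 1)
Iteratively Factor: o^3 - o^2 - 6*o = (o + 2)*(o^2 - 3*o) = (o - 3)*(o + 2)*(o)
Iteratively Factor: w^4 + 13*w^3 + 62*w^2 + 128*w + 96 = (w + 4)*(w^3 + 9*w^2 + 26*w + 24) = (w + 2)*(w + 4)*(w^2 + 7*w + 12) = (w + 2)*(w + 3)*(w + 4)*(w + 4)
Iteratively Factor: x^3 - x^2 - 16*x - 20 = (x - 5)*(x^2 + 4*x + 4) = (x - 5)*(x + 2)*(x + 2)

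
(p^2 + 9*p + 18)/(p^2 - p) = (p^2 + 9*p + 18)/(p*(p - 1))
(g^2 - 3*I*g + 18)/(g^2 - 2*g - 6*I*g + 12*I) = (g + 3*I)/(g - 2)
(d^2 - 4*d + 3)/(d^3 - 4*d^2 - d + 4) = (d - 3)/(d^2 - 3*d - 4)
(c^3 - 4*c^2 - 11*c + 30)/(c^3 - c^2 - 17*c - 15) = (c - 2)/(c + 1)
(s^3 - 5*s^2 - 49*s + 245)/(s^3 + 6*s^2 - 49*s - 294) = (s - 5)/(s + 6)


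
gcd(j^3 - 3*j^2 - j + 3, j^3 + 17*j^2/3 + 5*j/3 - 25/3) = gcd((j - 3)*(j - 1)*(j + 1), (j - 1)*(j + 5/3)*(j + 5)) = j - 1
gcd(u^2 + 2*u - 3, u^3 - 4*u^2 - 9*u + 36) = u + 3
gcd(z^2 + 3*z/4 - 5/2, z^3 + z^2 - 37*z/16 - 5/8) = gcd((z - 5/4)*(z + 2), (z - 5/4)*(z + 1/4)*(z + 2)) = z^2 + 3*z/4 - 5/2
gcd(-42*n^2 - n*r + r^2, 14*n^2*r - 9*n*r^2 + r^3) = -7*n + r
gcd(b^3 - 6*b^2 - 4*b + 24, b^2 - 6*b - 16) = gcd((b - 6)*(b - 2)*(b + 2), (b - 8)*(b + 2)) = b + 2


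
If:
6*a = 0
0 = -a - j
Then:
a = 0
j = 0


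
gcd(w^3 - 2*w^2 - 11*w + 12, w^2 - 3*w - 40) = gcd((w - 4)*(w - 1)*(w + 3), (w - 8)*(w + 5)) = 1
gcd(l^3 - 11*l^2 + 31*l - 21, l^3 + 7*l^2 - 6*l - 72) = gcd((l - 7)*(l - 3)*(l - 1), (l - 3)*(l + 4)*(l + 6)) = l - 3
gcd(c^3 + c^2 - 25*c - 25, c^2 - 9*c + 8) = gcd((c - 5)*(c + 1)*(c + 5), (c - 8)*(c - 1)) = 1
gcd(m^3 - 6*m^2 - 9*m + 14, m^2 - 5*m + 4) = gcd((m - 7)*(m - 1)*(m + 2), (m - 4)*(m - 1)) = m - 1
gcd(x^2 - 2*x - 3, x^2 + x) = x + 1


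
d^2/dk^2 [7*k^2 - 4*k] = 14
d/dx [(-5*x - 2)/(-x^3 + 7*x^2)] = (-10*x^2 + 29*x + 28)/(x^3*(x^2 - 14*x + 49))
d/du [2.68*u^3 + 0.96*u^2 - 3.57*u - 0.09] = 8.04*u^2 + 1.92*u - 3.57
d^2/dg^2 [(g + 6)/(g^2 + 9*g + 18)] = 2/(g^3 + 9*g^2 + 27*g + 27)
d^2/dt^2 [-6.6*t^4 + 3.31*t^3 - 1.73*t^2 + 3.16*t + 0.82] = -79.2*t^2 + 19.86*t - 3.46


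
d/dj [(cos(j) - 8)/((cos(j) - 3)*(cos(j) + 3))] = (cos(j)^2 - 16*cos(j) + 9)*sin(j)/((cos(j) - 3)^2*(cos(j) + 3)^2)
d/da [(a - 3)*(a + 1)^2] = (a + 1)*(3*a - 5)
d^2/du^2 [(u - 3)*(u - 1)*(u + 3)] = 6*u - 2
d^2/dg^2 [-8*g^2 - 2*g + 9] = -16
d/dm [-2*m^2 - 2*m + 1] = -4*m - 2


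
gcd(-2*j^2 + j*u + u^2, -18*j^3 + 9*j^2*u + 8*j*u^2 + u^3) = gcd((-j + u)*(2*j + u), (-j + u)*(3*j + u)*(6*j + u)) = -j + u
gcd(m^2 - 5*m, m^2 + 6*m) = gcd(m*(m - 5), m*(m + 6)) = m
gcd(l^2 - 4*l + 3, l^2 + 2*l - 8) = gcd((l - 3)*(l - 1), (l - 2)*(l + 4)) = 1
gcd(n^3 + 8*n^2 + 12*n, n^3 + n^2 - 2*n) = n^2 + 2*n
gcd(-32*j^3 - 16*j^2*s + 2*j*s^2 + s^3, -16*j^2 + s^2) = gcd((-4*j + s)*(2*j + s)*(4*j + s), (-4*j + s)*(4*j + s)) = -16*j^2 + s^2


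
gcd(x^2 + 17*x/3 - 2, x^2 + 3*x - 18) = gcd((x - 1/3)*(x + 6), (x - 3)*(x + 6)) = x + 6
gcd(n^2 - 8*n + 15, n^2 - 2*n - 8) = 1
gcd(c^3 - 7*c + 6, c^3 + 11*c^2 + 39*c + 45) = c + 3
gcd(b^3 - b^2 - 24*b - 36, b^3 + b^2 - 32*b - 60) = b^2 - 4*b - 12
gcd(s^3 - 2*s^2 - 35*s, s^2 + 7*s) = s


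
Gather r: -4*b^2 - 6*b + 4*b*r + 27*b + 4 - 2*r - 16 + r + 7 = -4*b^2 + 21*b + r*(4*b - 1) - 5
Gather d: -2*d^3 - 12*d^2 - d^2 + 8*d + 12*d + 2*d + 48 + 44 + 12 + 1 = -2*d^3 - 13*d^2 + 22*d + 105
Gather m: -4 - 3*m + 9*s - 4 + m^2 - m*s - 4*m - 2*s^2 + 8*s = m^2 + m*(-s - 7) - 2*s^2 + 17*s - 8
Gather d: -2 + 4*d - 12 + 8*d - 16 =12*d - 30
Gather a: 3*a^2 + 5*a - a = 3*a^2 + 4*a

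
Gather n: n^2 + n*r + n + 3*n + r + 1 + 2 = n^2 + n*(r + 4) + r + 3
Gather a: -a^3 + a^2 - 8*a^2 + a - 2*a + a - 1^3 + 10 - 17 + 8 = -a^3 - 7*a^2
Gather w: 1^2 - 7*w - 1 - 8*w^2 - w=-8*w^2 - 8*w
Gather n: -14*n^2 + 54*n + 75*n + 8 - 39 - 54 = -14*n^2 + 129*n - 85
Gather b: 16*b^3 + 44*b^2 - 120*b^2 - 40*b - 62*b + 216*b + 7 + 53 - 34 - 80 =16*b^3 - 76*b^2 + 114*b - 54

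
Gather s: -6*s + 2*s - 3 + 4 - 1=-4*s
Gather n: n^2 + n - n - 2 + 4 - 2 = n^2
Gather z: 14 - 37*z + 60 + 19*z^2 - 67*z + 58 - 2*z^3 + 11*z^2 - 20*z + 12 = -2*z^3 + 30*z^2 - 124*z + 144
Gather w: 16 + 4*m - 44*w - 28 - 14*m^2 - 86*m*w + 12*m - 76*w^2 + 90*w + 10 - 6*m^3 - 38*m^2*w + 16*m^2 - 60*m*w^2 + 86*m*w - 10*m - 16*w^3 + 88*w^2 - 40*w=-6*m^3 + 2*m^2 + 6*m - 16*w^3 + w^2*(12 - 60*m) + w*(6 - 38*m^2) - 2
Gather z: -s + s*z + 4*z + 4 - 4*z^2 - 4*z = s*z - s - 4*z^2 + 4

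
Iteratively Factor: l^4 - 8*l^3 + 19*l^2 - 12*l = (l)*(l^3 - 8*l^2 + 19*l - 12) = l*(l - 3)*(l^2 - 5*l + 4) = l*(l - 3)*(l - 1)*(l - 4)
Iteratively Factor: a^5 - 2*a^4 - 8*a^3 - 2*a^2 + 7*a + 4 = (a + 1)*(a^4 - 3*a^3 - 5*a^2 + 3*a + 4) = (a + 1)^2*(a^3 - 4*a^2 - a + 4) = (a - 4)*(a + 1)^2*(a^2 - 1) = (a - 4)*(a + 1)^3*(a - 1)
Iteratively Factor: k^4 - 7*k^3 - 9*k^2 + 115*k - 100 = (k - 5)*(k^3 - 2*k^2 - 19*k + 20) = (k - 5)^2*(k^2 + 3*k - 4) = (k - 5)^2*(k + 4)*(k - 1)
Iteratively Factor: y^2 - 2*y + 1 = (y - 1)*(y - 1)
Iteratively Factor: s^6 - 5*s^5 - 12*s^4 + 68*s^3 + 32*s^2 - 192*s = (s - 4)*(s^5 - s^4 - 16*s^3 + 4*s^2 + 48*s) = s*(s - 4)*(s^4 - s^3 - 16*s^2 + 4*s + 48) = s*(s - 4)*(s + 3)*(s^3 - 4*s^2 - 4*s + 16) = s*(s - 4)*(s - 2)*(s + 3)*(s^2 - 2*s - 8) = s*(s - 4)^2*(s - 2)*(s + 3)*(s + 2)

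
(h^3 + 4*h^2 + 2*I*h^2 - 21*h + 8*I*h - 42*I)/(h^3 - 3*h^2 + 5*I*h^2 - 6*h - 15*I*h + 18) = (h + 7)/(h + 3*I)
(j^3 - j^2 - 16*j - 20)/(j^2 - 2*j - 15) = (j^2 + 4*j + 4)/(j + 3)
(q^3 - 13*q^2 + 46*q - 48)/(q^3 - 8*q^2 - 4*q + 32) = (q - 3)/(q + 2)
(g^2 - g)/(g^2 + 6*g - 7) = g/(g + 7)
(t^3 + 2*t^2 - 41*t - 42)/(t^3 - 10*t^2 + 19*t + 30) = (t + 7)/(t - 5)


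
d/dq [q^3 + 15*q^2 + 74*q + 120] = 3*q^2 + 30*q + 74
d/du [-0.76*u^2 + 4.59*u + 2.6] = 4.59 - 1.52*u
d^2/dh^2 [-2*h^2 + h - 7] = -4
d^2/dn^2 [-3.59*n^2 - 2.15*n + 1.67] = -7.18000000000000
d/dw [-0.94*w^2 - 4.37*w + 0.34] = -1.88*w - 4.37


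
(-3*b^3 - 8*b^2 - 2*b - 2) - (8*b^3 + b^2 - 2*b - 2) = -11*b^3 - 9*b^2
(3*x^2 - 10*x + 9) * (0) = 0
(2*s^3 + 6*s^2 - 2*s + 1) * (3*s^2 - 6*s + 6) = 6*s^5 + 6*s^4 - 30*s^3 + 51*s^2 - 18*s + 6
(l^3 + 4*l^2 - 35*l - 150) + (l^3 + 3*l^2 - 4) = 2*l^3 + 7*l^2 - 35*l - 154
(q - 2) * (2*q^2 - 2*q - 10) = 2*q^3 - 6*q^2 - 6*q + 20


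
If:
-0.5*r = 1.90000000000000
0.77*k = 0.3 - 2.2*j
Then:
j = 0.136363636363636 - 0.35*k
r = -3.80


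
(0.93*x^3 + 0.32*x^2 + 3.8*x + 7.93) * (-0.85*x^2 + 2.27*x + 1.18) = -0.7905*x^5 + 1.8391*x^4 - 1.4062*x^3 + 2.2631*x^2 + 22.4851*x + 9.3574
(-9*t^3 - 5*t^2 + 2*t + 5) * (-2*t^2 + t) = 18*t^5 + t^4 - 9*t^3 - 8*t^2 + 5*t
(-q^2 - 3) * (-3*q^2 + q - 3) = 3*q^4 - q^3 + 12*q^2 - 3*q + 9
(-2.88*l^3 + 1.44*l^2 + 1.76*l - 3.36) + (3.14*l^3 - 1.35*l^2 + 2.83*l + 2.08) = 0.26*l^3 + 0.0899999999999999*l^2 + 4.59*l - 1.28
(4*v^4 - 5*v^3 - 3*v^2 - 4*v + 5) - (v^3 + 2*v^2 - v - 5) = 4*v^4 - 6*v^3 - 5*v^2 - 3*v + 10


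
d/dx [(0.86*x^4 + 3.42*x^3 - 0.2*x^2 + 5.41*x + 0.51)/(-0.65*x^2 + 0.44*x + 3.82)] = (-1.118*x^5 - 1.0878*x^4 + 16.1504*x^3 + 42.6217*x^2 - 0.865*x + 20.4418)/(0.4225*x^4 - 0.572*x^3 - 4.7724*x^2 + 3.3616*x + 14.5924)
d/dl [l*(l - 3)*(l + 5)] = 3*l^2 + 4*l - 15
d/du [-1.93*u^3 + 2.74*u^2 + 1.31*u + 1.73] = -5.79*u^2 + 5.48*u + 1.31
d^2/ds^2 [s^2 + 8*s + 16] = 2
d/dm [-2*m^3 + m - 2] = 1 - 6*m^2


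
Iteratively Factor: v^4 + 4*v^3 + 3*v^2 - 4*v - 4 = (v - 1)*(v^3 + 5*v^2 + 8*v + 4) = (v - 1)*(v + 2)*(v^2 + 3*v + 2) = (v - 1)*(v + 2)^2*(v + 1)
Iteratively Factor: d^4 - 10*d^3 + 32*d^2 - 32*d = (d - 4)*(d^3 - 6*d^2 + 8*d) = (d - 4)*(d - 2)*(d^2 - 4*d) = d*(d - 4)*(d - 2)*(d - 4)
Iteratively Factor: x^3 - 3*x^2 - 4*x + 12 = (x - 2)*(x^2 - x - 6) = (x - 2)*(x + 2)*(x - 3)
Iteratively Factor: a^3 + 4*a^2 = (a + 4)*(a^2) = a*(a + 4)*(a)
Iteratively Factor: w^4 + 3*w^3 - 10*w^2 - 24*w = (w)*(w^3 + 3*w^2 - 10*w - 24) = w*(w + 4)*(w^2 - w - 6) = w*(w + 2)*(w + 4)*(w - 3)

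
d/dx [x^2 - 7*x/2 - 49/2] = 2*x - 7/2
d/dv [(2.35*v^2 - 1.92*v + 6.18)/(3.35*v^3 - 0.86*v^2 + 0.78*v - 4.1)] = (-7.8725*v^4 + 12.864*v^3 - 61.9272*v^2 - 8.6404*v + 3.0516)/(11.2225*v^6 - 5.762*v^5 + 5.9656*v^4 - 28.8116*v^3 + 7.6604*v^2 - 6.396*v + 16.81)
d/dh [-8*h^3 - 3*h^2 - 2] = 6*h*(-4*h - 1)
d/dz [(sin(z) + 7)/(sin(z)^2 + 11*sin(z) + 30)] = (-14*sin(z) + cos(z)^2 - 48)*cos(z)/(sin(z)^2 + 11*sin(z) + 30)^2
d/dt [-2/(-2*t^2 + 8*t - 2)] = 2*(2 - t)/(t^2 - 4*t + 1)^2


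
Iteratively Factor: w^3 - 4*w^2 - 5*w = (w - 5)*(w^2 + w) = w*(w - 5)*(w + 1)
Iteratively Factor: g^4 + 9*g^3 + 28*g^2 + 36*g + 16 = (g + 2)*(g^3 + 7*g^2 + 14*g + 8) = (g + 2)^2*(g^2 + 5*g + 4) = (g + 2)^2*(g + 4)*(g + 1)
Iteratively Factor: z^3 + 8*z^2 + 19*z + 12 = (z + 4)*(z^2 + 4*z + 3) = (z + 1)*(z + 4)*(z + 3)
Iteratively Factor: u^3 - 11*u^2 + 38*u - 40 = (u - 2)*(u^2 - 9*u + 20) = (u - 4)*(u - 2)*(u - 5)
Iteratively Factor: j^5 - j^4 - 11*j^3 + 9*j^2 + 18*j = (j)*(j^4 - j^3 - 11*j^2 + 9*j + 18) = j*(j + 1)*(j^3 - 2*j^2 - 9*j + 18) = j*(j + 1)*(j + 3)*(j^2 - 5*j + 6) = j*(j - 3)*(j + 1)*(j + 3)*(j - 2)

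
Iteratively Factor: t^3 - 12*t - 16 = (t - 4)*(t^2 + 4*t + 4) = (t - 4)*(t + 2)*(t + 2)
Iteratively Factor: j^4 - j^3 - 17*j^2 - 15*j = (j + 3)*(j^3 - 4*j^2 - 5*j) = (j - 5)*(j + 3)*(j^2 + j) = j*(j - 5)*(j + 3)*(j + 1)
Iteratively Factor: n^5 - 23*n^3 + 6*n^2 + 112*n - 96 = (n + 3)*(n^4 - 3*n^3 - 14*n^2 + 48*n - 32) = (n - 1)*(n + 3)*(n^3 - 2*n^2 - 16*n + 32) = (n - 4)*(n - 1)*(n + 3)*(n^2 + 2*n - 8) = (n - 4)*(n - 2)*(n - 1)*(n + 3)*(n + 4)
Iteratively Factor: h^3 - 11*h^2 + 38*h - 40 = (h - 5)*(h^2 - 6*h + 8) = (h - 5)*(h - 2)*(h - 4)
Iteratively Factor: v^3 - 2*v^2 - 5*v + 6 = (v + 2)*(v^2 - 4*v + 3) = (v - 3)*(v + 2)*(v - 1)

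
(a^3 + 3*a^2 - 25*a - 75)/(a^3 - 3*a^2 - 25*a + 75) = (a + 3)/(a - 3)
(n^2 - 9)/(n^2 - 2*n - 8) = (9 - n^2)/(-n^2 + 2*n + 8)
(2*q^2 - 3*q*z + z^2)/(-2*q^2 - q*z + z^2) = (-q + z)/(q + z)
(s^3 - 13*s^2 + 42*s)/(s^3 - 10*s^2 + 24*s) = (s - 7)/(s - 4)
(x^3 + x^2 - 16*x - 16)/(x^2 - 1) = (x^2 - 16)/(x - 1)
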